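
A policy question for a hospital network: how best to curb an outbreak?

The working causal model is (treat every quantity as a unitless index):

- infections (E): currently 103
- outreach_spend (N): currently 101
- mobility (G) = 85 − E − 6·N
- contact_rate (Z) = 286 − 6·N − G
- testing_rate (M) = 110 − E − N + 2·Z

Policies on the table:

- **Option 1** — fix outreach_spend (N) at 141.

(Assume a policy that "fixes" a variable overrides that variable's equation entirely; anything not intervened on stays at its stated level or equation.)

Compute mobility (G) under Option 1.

-864

Option 1 (N := 141):
  E = 103
  N = 141
  G = 85 − 103 − 6·141 = -864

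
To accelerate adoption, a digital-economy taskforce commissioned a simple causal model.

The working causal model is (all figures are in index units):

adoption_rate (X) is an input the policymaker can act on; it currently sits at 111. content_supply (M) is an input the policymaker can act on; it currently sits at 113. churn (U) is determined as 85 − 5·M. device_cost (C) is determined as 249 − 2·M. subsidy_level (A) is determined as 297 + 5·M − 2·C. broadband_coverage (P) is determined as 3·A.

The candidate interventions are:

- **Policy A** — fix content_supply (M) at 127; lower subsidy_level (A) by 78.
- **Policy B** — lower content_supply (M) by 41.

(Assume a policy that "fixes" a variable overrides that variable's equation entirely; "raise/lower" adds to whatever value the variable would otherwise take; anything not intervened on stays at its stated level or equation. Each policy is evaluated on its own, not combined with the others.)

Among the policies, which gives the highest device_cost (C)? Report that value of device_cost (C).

105

Policy A (M := 127, A − 78):
  M = 127
  C = 249 − 2·127 = -5
Policy B (M − 41):
  M = 113 − 41 = 72
  C = 249 − 2·72 = 105
Comparing — Policy A: C=-5, Policy B: C=105. Highest is 105 (Policy B).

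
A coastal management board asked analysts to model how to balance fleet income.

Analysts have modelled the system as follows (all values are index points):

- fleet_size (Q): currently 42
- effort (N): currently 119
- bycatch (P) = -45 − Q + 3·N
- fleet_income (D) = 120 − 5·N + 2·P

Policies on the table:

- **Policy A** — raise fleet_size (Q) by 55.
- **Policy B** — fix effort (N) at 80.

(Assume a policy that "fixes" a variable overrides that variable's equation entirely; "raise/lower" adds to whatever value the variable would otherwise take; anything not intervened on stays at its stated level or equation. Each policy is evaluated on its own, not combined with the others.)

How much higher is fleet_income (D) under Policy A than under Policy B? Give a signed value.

-71

Policy A (Q + 55):
  Q = 42 + 55 = 97
  N = 119
  P = -45 − 97 + 3·119 = 215
  D = 120 − 5·119 + 2·215 = -45
Policy B (N := 80):
  Q = 42
  N = 80
  P = -45 − 42 + 3·80 = 153
  D = 120 − 5·80 + 2·153 = 26
D: -45 − 26 = -71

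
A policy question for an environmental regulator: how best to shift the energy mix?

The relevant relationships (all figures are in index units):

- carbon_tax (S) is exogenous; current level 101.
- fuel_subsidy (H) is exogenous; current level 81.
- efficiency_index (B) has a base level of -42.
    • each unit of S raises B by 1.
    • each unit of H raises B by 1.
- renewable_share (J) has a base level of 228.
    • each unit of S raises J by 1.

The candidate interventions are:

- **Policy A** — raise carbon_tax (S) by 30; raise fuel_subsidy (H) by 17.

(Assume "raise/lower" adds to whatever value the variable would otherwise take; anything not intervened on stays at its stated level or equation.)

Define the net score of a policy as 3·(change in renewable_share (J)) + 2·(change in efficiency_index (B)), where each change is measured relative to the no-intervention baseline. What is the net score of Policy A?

Baseline:
  S = 101
  H = 81
  B = -42 + 101 + 81 = 140
  J = 228 + 101 = 329
Policy A (S + 30, H + 17):
  S = 101 + 30 = 131
  H = 81 + 17 = 98
  B = -42 + 131 + 98 = 187
  J = 228 + 131 = 359
ΔJ = 359 − 329 = 30; ΔB = 187 − 140 = 47
Score = 3·30 + 2·47 = 184

184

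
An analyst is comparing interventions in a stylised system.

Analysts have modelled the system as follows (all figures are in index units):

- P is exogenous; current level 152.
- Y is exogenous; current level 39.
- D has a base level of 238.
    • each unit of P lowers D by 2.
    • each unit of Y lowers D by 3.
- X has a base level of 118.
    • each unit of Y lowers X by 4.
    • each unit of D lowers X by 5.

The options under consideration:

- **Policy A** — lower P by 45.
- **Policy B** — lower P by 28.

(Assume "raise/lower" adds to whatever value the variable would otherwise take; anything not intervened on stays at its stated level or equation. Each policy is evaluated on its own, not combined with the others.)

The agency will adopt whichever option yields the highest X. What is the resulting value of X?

597

Policy A (P − 45):
  P = 152 − 45 = 107
  Y = 39
  D = 238 − 2·107 − 3·39 = -93
  X = 118 − 4·39 − 5·(-93) = 427
Policy B (P − 28):
  P = 152 − 28 = 124
  Y = 39
  D = 238 − 2·124 − 3·39 = -127
  X = 118 − 4·39 − 5·(-127) = 597
Comparing — Policy A: X=427, Policy B: X=597. Highest is 597 (Policy B).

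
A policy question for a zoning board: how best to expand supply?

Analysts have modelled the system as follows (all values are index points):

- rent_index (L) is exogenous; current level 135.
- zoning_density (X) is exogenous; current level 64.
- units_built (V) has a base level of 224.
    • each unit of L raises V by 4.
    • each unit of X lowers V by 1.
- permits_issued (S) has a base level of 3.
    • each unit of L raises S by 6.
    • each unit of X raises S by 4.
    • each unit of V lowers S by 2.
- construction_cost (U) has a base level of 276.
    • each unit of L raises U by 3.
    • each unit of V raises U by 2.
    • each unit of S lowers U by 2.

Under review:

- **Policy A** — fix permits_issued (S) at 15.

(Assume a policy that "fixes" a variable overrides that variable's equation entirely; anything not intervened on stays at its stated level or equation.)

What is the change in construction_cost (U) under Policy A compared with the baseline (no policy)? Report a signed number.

-692

Baseline:
  L = 135
  X = 64
  V = 224 + 4·135 − 64 = 700
  S = 3 + 6·135 + 4·64 − 2·700 = -331
  U = 276 + 3·135 + 2·700 − 2·(-331) = 2743
Policy A (S := 15):
  L = 135
  X = 64
  V = 224 + 4·135 − 64 = 700
  S = 15
  U = 276 + 3·135 + 2·700 − 2·15 = 2051
Change in U: 2051 − 2743 = -692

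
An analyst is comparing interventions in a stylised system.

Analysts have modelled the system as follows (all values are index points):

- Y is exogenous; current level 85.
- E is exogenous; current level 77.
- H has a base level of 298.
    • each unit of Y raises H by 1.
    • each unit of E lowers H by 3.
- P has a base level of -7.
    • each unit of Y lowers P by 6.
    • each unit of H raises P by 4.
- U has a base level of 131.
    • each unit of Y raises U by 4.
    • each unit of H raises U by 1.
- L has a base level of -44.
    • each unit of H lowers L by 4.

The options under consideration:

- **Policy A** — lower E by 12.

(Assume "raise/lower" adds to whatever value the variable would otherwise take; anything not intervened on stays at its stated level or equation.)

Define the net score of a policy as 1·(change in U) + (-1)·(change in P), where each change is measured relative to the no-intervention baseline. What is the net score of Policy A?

Baseline:
  Y = 85
  E = 77
  H = 298 + 85 − 3·77 = 152
  P = -7 − 6·85 + 4·152 = 91
  U = 131 + 4·85 + 152 = 623
Policy A (E − 12):
  Y = 85
  E = 77 − 12 = 65
  H = 298 + 85 − 3·65 = 188
  P = -7 − 6·85 + 4·188 = 235
  U = 131 + 4·85 + 188 = 659
ΔU = 659 − 623 = 36; ΔP = 235 − 91 = 144
Score = 1·36 + (-1)·144 = -108

-108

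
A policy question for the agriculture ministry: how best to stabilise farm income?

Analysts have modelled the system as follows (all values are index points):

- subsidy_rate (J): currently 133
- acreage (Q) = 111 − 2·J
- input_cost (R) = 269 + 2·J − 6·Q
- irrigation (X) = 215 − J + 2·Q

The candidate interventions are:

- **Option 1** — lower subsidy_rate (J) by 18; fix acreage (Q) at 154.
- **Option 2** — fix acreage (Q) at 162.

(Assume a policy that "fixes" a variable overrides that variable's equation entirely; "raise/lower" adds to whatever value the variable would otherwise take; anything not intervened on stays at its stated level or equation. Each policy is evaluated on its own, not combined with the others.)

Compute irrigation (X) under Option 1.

408

Option 1 (J − 18, Q := 154):
  J = 133 − 18 = 115
  Q = 154
  X = 215 − 115 + 2·154 = 408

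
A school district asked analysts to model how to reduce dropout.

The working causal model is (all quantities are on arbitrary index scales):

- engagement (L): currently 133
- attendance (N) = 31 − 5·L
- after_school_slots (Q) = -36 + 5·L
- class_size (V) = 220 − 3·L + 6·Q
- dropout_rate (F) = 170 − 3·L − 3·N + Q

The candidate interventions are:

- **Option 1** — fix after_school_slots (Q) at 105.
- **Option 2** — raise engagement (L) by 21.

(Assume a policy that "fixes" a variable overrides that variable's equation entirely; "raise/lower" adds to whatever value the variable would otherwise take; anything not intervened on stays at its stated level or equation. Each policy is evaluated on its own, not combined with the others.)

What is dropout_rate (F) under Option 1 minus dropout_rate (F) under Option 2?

-881

Option 1 (Q := 105):
  L = 133
  N = 31 − 5·133 = -634
  Q = 105
  F = 170 − 3·133 − 3·(-634) + 105 = 1778
Option 2 (L + 21):
  L = 133 + 21 = 154
  N = 31 − 5·154 = -739
  Q = -36 + 5·154 = 734
  F = 170 − 3·154 − 3·(-739) + 734 = 2659
F: 1778 − 2659 = -881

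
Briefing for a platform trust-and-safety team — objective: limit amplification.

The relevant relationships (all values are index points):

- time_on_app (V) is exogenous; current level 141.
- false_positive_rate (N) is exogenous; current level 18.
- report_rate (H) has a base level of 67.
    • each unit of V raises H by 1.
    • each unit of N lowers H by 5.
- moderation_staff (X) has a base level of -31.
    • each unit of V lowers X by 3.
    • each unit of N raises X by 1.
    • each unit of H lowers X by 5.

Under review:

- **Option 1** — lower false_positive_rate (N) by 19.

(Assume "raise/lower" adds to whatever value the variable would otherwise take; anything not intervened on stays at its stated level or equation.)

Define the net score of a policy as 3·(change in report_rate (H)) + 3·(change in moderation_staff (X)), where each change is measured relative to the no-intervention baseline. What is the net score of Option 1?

-1197

Baseline:
  V = 141
  N = 18
  H = 67 + 141 − 5·18 = 118
  X = -31 − 3·141 + 18 − 5·118 = -1026
Option 1 (N − 19):
  V = 141
  N = 18 − 19 = -1
  H = 67 + 141 − 5·(-1) = 213
  X = -31 − 3·141 + (-1) − 5·213 = -1520
ΔH = 213 − 118 = 95; ΔX = -1520 − (-1026) = -494
Score = 3·95 + 3·(-494) = -1197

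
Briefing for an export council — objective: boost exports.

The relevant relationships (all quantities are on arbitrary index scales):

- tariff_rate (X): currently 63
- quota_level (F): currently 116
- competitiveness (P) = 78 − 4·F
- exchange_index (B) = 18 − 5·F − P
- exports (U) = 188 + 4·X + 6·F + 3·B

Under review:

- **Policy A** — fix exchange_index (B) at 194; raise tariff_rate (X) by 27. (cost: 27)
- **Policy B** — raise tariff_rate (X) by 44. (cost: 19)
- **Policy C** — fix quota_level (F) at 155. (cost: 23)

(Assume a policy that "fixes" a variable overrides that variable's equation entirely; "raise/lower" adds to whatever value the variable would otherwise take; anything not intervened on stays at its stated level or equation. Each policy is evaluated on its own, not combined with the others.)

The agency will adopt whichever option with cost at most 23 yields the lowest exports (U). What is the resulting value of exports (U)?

725

Policy B (X + 44):
  X = 63 + 44 = 107
  F = 116
  P = 78 − 4·116 = -386
  B = 18 − 5·116 − (-386) = -176
  U = 188 + 4·107 + 6·116 + 3·(-176) = 784
Policy C (F := 155):
  X = 63
  F = 155
  P = 78 − 4·155 = -542
  B = 18 − 5·155 − (-542) = -215
  U = 188 + 4·63 + 6·155 + 3·(-215) = 725
Comparing — Policy B: U=784, Policy C: U=725. Lowest is 725 (Policy C).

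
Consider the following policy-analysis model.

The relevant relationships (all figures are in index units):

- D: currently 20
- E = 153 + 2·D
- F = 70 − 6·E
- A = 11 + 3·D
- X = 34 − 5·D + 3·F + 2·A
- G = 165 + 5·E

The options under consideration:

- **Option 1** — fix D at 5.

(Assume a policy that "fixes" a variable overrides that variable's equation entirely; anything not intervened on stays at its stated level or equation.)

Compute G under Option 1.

Option 1 (D := 5):
  D = 5
  E = 153 + 2·5 = 163
  G = 165 + 5·163 = 980

980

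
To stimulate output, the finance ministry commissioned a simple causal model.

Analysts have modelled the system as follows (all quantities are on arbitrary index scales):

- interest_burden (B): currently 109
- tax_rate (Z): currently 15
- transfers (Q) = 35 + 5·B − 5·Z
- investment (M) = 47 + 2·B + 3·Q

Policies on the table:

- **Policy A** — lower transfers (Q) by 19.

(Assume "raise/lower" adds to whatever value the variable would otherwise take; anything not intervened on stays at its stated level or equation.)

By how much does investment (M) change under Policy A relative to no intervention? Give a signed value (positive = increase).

Baseline:
  B = 109
  Z = 15
  Q = 35 + 5·109 − 5·15 = 505
  M = 47 + 2·109 + 3·505 = 1780
Policy A (Q − 19):
  B = 109
  Z = 15
  Q = 35 + 5·109 − 5·15 (−19 from intervention) = 486
  M = 47 + 2·109 + 3·486 = 1723
Change in M: 1723 − 1780 = -57

-57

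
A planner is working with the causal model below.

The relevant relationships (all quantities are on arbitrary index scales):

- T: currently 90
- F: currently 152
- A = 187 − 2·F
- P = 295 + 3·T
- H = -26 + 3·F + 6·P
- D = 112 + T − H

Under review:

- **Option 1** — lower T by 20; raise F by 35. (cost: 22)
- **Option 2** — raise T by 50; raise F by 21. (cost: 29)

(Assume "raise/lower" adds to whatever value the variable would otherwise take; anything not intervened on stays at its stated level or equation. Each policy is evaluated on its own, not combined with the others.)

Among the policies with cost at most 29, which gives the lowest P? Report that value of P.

Option 1 (T − 20, F + 35):
  T = 90 − 20 = 70
  P = 295 + 3·70 = 505
Option 2 (T + 50, F + 21):
  T = 90 + 50 = 140
  P = 295 + 3·140 = 715
Comparing — Option 1: P=505, Option 2: P=715. Lowest is 505 (Option 1).

505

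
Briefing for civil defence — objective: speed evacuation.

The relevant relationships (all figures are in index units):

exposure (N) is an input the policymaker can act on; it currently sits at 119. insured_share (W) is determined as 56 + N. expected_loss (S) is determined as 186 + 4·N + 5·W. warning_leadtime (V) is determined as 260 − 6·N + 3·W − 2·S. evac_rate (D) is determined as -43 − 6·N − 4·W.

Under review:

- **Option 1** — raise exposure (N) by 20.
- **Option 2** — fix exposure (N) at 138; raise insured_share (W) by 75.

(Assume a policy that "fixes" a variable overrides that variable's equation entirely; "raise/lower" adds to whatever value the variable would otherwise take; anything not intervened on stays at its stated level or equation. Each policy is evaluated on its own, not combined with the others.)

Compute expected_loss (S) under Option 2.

Option 2 (N := 138, W + 75):
  N = 138
  W = 56 + 138 (+75 from intervention) = 269
  S = 186 + 4·138 + 5·269 = 2083

2083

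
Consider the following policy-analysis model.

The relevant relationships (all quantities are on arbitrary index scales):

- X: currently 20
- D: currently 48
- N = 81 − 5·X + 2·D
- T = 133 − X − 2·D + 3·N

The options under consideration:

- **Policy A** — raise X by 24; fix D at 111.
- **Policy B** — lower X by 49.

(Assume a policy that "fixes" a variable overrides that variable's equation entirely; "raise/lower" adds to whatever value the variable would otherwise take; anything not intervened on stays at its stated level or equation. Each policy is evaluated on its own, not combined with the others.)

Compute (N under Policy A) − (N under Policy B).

Policy A (X + 24, D := 111):
  X = 20 + 24 = 44
  D = 111
  N = 81 − 5·44 + 2·111 = 83
Policy B (X − 49):
  X = 20 − 49 = -29
  D = 48
  N = 81 − 5·(-29) + 2·48 = 322
N: 83 − 322 = -239

-239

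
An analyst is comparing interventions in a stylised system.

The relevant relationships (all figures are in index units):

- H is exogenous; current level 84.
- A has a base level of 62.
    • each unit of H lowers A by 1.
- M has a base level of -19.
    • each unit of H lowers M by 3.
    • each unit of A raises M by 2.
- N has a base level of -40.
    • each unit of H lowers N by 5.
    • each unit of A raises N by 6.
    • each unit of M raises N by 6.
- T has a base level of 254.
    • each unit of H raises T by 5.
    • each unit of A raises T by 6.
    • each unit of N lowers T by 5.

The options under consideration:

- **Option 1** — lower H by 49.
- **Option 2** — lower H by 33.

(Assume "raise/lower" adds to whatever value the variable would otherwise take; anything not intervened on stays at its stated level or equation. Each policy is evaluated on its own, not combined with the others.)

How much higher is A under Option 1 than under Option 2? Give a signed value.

Option 1 (H − 49):
  H = 84 − 49 = 35
  A = 62 − 35 = 27
Option 2 (H − 33):
  H = 84 − 33 = 51
  A = 62 − 51 = 11
A: 27 − 11 = 16

16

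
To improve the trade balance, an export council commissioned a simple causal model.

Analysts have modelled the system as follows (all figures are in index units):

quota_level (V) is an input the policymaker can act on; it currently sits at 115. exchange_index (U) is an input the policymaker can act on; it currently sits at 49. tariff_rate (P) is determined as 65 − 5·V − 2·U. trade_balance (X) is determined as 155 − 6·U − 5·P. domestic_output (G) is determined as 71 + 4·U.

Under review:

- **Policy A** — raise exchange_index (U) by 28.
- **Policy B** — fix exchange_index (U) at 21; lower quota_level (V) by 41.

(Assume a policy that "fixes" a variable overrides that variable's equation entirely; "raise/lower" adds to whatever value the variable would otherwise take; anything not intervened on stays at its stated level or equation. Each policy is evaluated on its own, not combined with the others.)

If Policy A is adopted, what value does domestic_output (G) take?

379

Policy A (U + 28):
  U = 49 + 28 = 77
  G = 71 + 4·77 = 379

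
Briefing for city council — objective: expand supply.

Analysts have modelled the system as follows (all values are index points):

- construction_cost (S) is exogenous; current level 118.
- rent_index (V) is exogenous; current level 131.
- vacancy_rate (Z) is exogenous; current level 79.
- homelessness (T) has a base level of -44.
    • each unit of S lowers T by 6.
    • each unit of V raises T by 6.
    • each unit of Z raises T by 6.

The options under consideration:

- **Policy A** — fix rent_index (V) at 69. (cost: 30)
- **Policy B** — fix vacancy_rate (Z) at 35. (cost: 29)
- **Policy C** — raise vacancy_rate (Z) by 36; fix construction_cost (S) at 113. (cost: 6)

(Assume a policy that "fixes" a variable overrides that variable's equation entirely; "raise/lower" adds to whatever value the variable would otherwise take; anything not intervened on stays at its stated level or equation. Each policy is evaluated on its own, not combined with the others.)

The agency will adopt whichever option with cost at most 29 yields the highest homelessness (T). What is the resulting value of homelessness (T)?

Policy B (Z := 35):
  S = 118
  V = 131
  Z = 35
  T = -44 − 6·118 + 6·131 + 6·35 = 244
Policy C (Z + 36, S := 113):
  S = 113
  V = 131
  Z = 79 + 36 = 115
  T = -44 − 6·113 + 6·131 + 6·115 = 754
Comparing — Policy B: T=244, Policy C: T=754. Highest is 754 (Policy C).

754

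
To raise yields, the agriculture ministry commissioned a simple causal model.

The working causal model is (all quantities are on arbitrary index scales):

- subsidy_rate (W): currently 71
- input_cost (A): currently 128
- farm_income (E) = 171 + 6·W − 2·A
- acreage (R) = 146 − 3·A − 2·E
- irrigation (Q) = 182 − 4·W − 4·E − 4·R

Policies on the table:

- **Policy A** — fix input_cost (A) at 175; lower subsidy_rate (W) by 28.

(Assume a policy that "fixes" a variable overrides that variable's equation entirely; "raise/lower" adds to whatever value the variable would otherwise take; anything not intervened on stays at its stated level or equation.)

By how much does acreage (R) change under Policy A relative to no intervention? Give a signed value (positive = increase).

383

Baseline:
  W = 71
  A = 128
  E = 171 + 6·71 − 2·128 = 341
  R = 146 − 3·128 − 2·341 = -920
Policy A (A := 175, W − 28):
  W = 71 − 28 = 43
  A = 175
  E = 171 + 6·43 − 2·175 = 79
  R = 146 − 3·175 − 2·79 = -537
Change in R: -537 − (-920) = 383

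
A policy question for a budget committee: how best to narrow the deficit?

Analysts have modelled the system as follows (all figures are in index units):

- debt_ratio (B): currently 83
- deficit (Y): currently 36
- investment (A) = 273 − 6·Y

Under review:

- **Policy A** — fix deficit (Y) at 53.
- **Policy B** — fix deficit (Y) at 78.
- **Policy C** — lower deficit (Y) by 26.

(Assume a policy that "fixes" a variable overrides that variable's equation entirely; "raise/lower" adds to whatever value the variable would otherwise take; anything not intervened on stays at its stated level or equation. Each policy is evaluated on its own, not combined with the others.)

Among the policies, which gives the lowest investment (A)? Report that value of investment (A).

-195

Policy A (Y := 53):
  Y = 53
  A = 273 − 6·53 = -45
Policy B (Y := 78):
  Y = 78
  A = 273 − 6·78 = -195
Policy C (Y − 26):
  Y = 36 − 26 = 10
  A = 273 − 6·10 = 213
Comparing — Policy A: A=-45, Policy B: A=-195, Policy C: A=213. Lowest is -195 (Policy B).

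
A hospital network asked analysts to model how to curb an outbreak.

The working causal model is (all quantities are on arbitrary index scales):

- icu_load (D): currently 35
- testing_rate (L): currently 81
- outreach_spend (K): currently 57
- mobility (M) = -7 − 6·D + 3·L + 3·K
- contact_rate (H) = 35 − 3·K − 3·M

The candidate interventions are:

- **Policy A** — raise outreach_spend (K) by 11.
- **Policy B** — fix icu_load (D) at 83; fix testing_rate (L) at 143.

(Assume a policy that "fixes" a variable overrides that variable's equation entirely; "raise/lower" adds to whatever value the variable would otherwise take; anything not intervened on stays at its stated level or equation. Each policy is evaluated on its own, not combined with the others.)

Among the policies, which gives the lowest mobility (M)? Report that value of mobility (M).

Policy A (K + 11):
  D = 35
  L = 81
  K = 57 + 11 = 68
  M = -7 − 6·35 + 3·81 + 3·68 = 230
Policy B (D := 83, L := 143):
  D = 83
  L = 143
  K = 57
  M = -7 − 6·83 + 3·143 + 3·57 = 95
Comparing — Policy A: M=230, Policy B: M=95. Lowest is 95 (Policy B).

95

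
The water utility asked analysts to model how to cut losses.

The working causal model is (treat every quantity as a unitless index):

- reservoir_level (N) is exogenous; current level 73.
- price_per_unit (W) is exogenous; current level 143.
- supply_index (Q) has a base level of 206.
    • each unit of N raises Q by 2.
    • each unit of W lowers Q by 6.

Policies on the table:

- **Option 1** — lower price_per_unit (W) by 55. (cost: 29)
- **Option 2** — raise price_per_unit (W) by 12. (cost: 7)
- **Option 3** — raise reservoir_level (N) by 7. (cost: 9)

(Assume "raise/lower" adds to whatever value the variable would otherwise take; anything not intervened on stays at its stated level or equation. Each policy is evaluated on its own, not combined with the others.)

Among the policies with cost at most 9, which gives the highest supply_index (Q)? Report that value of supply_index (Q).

-492

Option 2 (W + 12):
  N = 73
  W = 143 + 12 = 155
  Q = 206 + 2·73 − 6·155 = -578
Option 3 (N + 7):
  N = 73 + 7 = 80
  W = 143
  Q = 206 + 2·80 − 6·143 = -492
Comparing — Option 2: Q=-578, Option 3: Q=-492. Highest is -492 (Option 3).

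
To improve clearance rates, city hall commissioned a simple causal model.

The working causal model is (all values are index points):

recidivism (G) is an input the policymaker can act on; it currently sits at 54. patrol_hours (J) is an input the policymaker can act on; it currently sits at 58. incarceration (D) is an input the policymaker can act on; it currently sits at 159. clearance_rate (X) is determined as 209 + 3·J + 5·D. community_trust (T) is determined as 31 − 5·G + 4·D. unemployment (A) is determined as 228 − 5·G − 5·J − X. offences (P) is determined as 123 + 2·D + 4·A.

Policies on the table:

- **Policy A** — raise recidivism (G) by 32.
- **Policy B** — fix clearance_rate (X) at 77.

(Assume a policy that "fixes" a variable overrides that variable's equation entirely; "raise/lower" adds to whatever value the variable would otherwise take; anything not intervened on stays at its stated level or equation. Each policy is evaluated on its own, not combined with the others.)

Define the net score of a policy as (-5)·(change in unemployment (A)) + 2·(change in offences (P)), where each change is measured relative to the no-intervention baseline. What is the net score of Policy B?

Baseline:
  G = 54
  J = 58
  D = 159
  X = 209 + 3·58 + 5·159 = 1178
  A = 228 − 5·54 − 5·58 − 1178 = -1510
  P = 123 + 2·159 + 4·(-1510) = -5599
Policy B (X := 77):
  G = 54
  J = 58
  D = 159
  X = 77
  A = 228 − 5·54 − 5·58 − 77 = -409
  P = 123 + 2·159 + 4·(-409) = -1195
ΔA = -409 − (-1510) = 1101; ΔP = -1195 − (-5599) = 4404
Score = (-5)·1101 + 2·4404 = 3303

3303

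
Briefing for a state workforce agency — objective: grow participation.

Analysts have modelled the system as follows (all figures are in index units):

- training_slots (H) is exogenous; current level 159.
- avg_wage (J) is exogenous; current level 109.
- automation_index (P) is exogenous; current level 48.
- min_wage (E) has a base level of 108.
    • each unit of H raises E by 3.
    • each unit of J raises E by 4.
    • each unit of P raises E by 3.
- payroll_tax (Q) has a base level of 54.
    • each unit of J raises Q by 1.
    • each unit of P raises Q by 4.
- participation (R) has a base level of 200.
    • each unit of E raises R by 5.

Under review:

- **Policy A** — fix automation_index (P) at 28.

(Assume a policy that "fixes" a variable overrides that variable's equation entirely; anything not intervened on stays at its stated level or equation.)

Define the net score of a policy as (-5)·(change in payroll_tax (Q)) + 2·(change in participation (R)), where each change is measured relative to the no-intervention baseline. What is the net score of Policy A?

Baseline:
  H = 159
  J = 109
  P = 48
  E = 108 + 3·159 + 4·109 + 3·48 = 1165
  Q = 54 + 109 + 4·48 = 355
  R = 200 + 5·1165 = 6025
Policy A (P := 28):
  H = 159
  J = 109
  P = 28
  E = 108 + 3·159 + 4·109 + 3·28 = 1105
  Q = 54 + 109 + 4·28 = 275
  R = 200 + 5·1105 = 5725
ΔQ = 275 − 355 = -80; ΔR = 5725 − 6025 = -300
Score = (-5)·(-80) + 2·(-300) = -200

-200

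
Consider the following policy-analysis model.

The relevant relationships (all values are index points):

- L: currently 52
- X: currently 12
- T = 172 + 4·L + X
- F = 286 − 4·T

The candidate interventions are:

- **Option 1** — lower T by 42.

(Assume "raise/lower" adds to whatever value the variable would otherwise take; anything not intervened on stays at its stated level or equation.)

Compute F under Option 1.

-1114

Option 1 (T − 42):
  L = 52
  X = 12
  T = 172 + 4·52 + 12 (−42 from intervention) = 350
  F = 286 − 4·350 = -1114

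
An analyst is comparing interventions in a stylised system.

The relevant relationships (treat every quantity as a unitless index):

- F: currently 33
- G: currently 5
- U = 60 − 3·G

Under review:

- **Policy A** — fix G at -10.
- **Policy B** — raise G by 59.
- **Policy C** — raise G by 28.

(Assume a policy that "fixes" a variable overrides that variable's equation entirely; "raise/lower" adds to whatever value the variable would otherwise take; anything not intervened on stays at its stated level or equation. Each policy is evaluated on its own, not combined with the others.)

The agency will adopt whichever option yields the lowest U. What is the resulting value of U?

-132

Policy A (G := -10):
  G = -10
  U = 60 − 3·(-10) = 90
Policy B (G + 59):
  G = 5 + 59 = 64
  U = 60 − 3·64 = -132
Policy C (G + 28):
  G = 5 + 28 = 33
  U = 60 − 3·33 = -39
Comparing — Policy A: U=90, Policy B: U=-132, Policy C: U=-39. Lowest is -132 (Policy B).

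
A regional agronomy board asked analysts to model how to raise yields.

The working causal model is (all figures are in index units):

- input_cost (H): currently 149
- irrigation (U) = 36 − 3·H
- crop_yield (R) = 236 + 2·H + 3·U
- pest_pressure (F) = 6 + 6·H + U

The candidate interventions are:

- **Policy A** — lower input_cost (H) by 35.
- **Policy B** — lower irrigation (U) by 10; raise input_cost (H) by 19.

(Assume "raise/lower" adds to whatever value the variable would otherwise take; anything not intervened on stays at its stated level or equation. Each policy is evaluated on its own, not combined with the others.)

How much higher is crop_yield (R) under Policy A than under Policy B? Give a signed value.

Policy A (H − 35):
  H = 149 − 35 = 114
  U = 36 − 3·114 = -306
  R = 236 + 2·114 + 3·(-306) = -454
Policy B (U − 10, H + 19):
  H = 149 + 19 = 168
  U = 36 − 3·168 (−10 from intervention) = -478
  R = 236 + 2·168 + 3·(-478) = -862
R: -454 − (-862) = 408

408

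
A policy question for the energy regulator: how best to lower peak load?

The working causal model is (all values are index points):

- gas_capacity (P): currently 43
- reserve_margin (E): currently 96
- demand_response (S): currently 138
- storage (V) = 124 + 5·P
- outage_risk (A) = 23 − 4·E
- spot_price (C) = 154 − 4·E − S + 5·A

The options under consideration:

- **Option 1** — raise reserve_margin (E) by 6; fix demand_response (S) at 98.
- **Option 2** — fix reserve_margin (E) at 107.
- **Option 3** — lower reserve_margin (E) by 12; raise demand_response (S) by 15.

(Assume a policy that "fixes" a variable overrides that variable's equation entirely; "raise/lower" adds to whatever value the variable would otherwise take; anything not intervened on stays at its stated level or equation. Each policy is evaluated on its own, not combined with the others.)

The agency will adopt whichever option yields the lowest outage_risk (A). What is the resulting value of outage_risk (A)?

Option 1 (E + 6, S := 98):
  E = 96 + 6 = 102
  A = 23 − 4·102 = -385
Option 2 (E := 107):
  E = 107
  A = 23 − 4·107 = -405
Option 3 (E − 12, S + 15):
  E = 96 − 12 = 84
  A = 23 − 4·84 = -313
Comparing — Option 1: A=-385, Option 2: A=-405, Option 3: A=-313. Lowest is -405 (Option 2).

-405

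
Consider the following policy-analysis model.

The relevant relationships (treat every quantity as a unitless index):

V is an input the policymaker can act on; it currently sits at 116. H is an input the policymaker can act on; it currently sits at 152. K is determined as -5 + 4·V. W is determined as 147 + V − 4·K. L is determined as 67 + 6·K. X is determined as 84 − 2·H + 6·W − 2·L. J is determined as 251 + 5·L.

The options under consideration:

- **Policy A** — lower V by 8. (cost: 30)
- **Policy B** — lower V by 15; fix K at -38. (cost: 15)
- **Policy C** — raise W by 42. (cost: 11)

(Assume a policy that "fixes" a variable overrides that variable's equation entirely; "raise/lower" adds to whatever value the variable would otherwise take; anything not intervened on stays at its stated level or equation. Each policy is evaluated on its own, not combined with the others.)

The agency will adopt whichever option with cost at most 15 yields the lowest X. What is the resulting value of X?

Policy B (V − 15, K := -38):
  V = 116 − 15 = 101
  H = 152
  K = -38
  W = 147 + 101 − 4·(-38) = 400
  L = 67 + 6·(-38) = -161
  X = 84 − 2·152 + 6·400 − 2·(-161) = 2502
Policy C (W + 42):
  V = 116
  H = 152
  K = -5 + 4·116 = 459
  W = 147 + 116 − 4·459 (+42 from intervention) = -1531
  L = 67 + 6·459 = 2821
  X = 84 − 2·152 + 6·(-1531) − 2·2821 = -15048
Comparing — Policy B: X=2502, Policy C: X=-15048. Lowest is -15048 (Policy C).

-15048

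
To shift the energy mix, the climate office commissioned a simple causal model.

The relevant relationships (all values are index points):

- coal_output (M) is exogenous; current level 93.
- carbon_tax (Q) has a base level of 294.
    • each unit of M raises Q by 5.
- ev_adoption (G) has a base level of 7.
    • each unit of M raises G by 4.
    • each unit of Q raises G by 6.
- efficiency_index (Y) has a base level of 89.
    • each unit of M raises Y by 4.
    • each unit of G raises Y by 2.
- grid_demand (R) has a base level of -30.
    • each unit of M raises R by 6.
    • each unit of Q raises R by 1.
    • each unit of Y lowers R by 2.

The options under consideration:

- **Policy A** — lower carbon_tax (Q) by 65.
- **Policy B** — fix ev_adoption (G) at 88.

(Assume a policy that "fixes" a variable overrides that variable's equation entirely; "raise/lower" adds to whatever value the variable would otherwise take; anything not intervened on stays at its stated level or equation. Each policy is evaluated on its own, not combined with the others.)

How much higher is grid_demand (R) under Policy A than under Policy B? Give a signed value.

Policy A (Q − 65):
  M = 93
  Q = 294 + 5·93 (−65 from intervention) = 694
  G = 7 + 4·93 + 6·694 = 4543
  Y = 89 + 4·93 + 2·4543 = 9547
  R = -30 + 6·93 + 694 − 2·9547 = -17872
Policy B (G := 88):
  M = 93
  Q = 294 + 5·93 = 759
  G = 88
  Y = 89 + 4·93 + 2·88 = 637
  R = -30 + 6·93 + 759 − 2·637 = 13
R: -17872 − 13 = -17885

-17885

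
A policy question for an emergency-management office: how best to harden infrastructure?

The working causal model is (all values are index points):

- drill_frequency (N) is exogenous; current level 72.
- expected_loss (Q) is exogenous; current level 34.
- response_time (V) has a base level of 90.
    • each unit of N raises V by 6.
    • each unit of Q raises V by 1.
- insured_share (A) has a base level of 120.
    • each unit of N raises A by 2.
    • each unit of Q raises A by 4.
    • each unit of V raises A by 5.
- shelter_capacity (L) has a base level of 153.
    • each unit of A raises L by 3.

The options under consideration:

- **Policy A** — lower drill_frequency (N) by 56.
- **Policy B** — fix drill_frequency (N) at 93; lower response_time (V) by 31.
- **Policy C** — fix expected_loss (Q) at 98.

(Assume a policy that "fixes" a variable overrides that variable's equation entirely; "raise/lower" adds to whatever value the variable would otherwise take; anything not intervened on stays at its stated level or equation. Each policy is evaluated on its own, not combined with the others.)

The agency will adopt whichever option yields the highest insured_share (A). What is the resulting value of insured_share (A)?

Policy A (N − 56):
  N = 72 − 56 = 16
  Q = 34
  V = 90 + 6·16 + 34 = 220
  A = 120 + 2·16 + 4·34 + 5·220 = 1388
Policy B (N := 93, V − 31):
  N = 93
  Q = 34
  V = 90 + 6·93 + 34 (−31 from intervention) = 651
  A = 120 + 2·93 + 4·34 + 5·651 = 3697
Policy C (Q := 98):
  N = 72
  Q = 98
  V = 90 + 6·72 + 98 = 620
  A = 120 + 2·72 + 4·98 + 5·620 = 3756
Comparing — Policy A: A=1388, Policy B: A=3697, Policy C: A=3756. Highest is 3756 (Policy C).

3756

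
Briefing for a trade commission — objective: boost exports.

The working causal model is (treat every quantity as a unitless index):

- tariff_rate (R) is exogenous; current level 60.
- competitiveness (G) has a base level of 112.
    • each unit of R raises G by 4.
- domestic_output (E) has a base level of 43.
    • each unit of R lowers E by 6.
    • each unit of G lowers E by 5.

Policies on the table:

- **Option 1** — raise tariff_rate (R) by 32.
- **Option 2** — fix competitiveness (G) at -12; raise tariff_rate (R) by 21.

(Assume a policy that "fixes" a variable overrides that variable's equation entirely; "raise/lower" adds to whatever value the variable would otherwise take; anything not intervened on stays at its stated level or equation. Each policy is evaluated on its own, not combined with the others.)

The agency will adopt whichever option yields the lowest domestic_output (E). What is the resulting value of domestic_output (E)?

-2909

Option 1 (R + 32):
  R = 60 + 32 = 92
  G = 112 + 4·92 = 480
  E = 43 − 6·92 − 5·480 = -2909
Option 2 (G := -12, R + 21):
  R = 60 + 21 = 81
  G = -12
  E = 43 − 6·81 − 5·(-12) = -383
Comparing — Option 1: E=-2909, Option 2: E=-383. Lowest is -2909 (Option 1).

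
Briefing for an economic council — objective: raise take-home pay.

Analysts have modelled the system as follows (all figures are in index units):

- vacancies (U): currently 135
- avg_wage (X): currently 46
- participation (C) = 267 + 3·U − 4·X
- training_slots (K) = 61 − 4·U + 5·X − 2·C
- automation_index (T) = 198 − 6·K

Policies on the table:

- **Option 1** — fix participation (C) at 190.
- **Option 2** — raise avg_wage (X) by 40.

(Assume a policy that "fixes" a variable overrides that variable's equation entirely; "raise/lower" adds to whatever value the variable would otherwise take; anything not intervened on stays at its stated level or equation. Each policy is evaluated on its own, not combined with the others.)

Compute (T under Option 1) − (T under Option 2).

-456

Option 1 (C := 190):
  U = 135
  X = 46
  C = 190
  K = 61 − 4·135 + 5·46 − 2·190 = -629
  T = 198 − 6·(-629) = 3972
Option 2 (X + 40):
  U = 135
  X = 46 + 40 = 86
  C = 267 + 3·135 − 4·86 = 328
  K = 61 − 4·135 + 5·86 − 2·328 = -705
  T = 198 − 6·(-705) = 4428
T: 3972 − 4428 = -456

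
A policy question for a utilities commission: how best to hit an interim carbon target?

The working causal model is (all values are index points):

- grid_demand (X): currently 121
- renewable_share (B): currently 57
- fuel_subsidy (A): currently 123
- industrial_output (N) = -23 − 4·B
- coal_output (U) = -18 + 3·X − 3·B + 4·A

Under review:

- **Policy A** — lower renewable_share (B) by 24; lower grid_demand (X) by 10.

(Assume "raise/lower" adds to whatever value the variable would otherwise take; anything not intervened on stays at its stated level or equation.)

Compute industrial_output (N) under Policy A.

-155

Policy A (B − 24, X − 10):
  B = 57 − 24 = 33
  N = -23 − 4·33 = -155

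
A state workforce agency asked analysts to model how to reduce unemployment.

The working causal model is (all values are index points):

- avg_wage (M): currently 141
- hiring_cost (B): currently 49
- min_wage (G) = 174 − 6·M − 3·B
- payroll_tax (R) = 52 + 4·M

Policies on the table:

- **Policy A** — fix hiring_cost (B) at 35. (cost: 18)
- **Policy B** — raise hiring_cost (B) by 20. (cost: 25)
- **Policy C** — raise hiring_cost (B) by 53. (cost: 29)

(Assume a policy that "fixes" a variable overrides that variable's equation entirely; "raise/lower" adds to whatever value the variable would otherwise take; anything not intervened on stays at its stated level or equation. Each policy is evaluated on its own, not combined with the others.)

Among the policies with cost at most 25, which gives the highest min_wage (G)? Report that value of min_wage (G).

Policy A (B := 35):
  M = 141
  B = 35
  G = 174 − 6·141 − 3·35 = -777
Policy B (B + 20):
  M = 141
  B = 49 + 20 = 69
  G = 174 − 6·141 − 3·69 = -879
Comparing — Policy A: G=-777, Policy B: G=-879. Highest is -777 (Policy A).

-777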